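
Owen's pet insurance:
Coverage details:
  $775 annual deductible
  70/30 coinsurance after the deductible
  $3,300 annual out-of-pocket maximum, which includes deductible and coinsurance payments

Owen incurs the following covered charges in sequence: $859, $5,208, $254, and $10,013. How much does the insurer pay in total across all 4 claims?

$13,034

Claim 1 ($859): $775 finishes the deductible; $84 goes to coinsurance; coinsurance $84 × 30% = $25.20. Owner pays $800.20; OOP now $800.20. Insurer: $859 − $800.20 = $58.80.
Claim 2 ($5,208): deductible met; 30% of $5,208 = $1,562.40. Cost to owner: $1,562.40. OOP to date $2,362.60. Plan pays $5,208 − $1,562.40 = $3,645.60.
Claim 3 ($254): deductible already satisfied, so owner's share is 30% × $254 = $76.20. Owner owes $76.20 (running OOP $2,438.80). Plan pays $254 − $76.20 = $177.80.
Claim 4 ($10,013): deductible met; 30% of $10,013 = $3,003.90. Adding that to $2,438.80 gives $5,442.70, past the $3,300 cap; owner pays only $3,300 − $2,438.80 = $861.20. Plan pays $10,013 − $861.20 = $9,151.80.
Insurer total = bills − owner's total = $16,334 − $3,300 = $13,034.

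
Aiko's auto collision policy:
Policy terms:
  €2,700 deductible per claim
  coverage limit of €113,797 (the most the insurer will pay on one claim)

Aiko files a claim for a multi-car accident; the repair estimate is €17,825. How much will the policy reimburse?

After the deductible, €17,825 − €2,700 = €15,125 remains.
€15,125 ≤ €113,797, so the limit doesn't bind; insurer pays €15,125.

€15,125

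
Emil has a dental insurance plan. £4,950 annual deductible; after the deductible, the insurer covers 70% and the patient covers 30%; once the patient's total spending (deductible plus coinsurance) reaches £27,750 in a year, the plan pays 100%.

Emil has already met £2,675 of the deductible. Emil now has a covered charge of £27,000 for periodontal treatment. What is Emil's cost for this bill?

£9,692.50

£2,675 of the £4,950 deductible is already met, leaving £2,275.
After the £2,275 deductible portion, £27,000 − £2,275 = £24,725 is subject to coinsurance.
30% of £24,725 = £7,417.50 falls to the patient.
So the patient owes £2,275 + £7,417.50 = £9,692.50 before any cap.
Cumulative spending £2,675 + £9,692.50 = £12,367.50 stays under the £27,750 maximum.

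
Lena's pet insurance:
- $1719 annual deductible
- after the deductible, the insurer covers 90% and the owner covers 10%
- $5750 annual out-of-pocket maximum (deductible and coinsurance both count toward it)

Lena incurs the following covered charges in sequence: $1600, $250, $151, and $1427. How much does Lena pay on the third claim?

#1 ($1600): entire amount goes to the deductible. Owner owes $1600 (running OOP $1600).
#2 ($250): deductible takes $119, $131 remains; coinsurance $131 × 10% = $13.10. Cost to owner: $132.10. OOP to date $1732.10.
#3 ($151): 10% coinsurance on $151 = $15.10. Cost to owner: $15.10. OOP to date $1747.20.

$15.10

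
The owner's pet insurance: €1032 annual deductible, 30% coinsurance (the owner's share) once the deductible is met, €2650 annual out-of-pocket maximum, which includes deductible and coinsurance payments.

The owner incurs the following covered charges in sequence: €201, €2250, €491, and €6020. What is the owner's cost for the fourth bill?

€1045

Claim 1 — €201: entire amount goes to the deductible. Owner owes €201 (running OOP €201).
Claim 2 — €2250: €831 finishes the deductible; €1419 goes to coinsurance; owner's 30% is €425.70. Owner owes €1256.70 (running OOP €1457.70).
Claim 3 — €491: deductible already satisfied, so owner's share is 30% × €491 = €147.30. Cost to owner: €147.30. OOP to date €1605.
Claim 4 — €6020: 30% coinsurance on €6020 = €1806. Adding that to €1605 gives €3411, past the €2650 cap; owner pays only €2650 − €1605 = €1045.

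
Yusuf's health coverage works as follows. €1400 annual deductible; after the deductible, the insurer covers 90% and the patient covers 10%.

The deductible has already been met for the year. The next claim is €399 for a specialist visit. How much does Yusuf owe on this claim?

€39.90

With the deductible met, the entire €399 is subject to coinsurance.
Coinsurance: €399 × 10% = €39.90.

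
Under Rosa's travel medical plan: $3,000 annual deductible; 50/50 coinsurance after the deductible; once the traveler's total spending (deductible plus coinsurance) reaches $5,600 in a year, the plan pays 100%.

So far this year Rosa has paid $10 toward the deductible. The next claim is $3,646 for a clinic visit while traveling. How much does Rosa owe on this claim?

Deductible still to meet: $3,000 − $10 = $2,990.
The remaining $656 (= $3,646 − $2,990) moves to coinsurance.
Traveler's 50% share of $656 is $328.
That puts the traveler's cost at $2,990 + $328 = $3,318 before any cap.
Cumulative spending $10 + $3,318 = $3,328 stays under the $5,600 maximum.

$3,318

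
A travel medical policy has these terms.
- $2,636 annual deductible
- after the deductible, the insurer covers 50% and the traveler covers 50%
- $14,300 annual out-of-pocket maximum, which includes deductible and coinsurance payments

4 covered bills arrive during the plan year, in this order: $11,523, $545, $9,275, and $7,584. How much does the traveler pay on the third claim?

$4,637.50

Claim 1 ($11,523): $2,636 to deductible, leaving $8,887; traveler's 50% is $4,443.50. Traveler pays $7,079.50; OOP now $7,079.50.
Claim 2 ($545): deductible met; 50% of $545 = $272.50. Traveler pays $272.50; OOP now $7,352.
Claim 3 ($9,275): deductible already satisfied, so traveler's share is 50% × $9,275 = $4,637.50. Traveler pays $4,637.50; OOP now $11,989.50.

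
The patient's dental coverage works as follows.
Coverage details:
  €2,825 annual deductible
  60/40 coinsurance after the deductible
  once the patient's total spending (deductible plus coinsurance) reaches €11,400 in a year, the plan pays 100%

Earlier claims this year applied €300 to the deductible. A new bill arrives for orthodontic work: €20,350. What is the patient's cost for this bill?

Deductible still to meet: €2,825 − €300 = €2,525.
The remaining €17,825 (= €20,350 − €2,525) moves to coinsurance.
Patient's 40% share of €17,825 is €7,130.
That puts the patient's cost at €2,525 + €7,130 = €9,655 before any cap.
Total out-of-pocket so far would be €300 + €9,655 = €9,955, below the €11,400 cap — no reduction.

€9,655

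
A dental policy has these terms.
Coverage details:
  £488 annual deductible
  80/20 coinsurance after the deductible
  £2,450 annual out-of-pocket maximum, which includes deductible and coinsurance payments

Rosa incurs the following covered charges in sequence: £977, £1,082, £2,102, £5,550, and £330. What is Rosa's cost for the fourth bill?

Bill 1, £977: £488 to deductible, leaving £489; patient's 20% is £97.80. Patient owes £585.80 (running OOP £585.80).
Bill 2, £1,082: 20% coinsurance on £1,082 = £216.40. Patient owes £216.40 (running OOP £802.20).
Bill 3, £2,102: deductible met; 20% of £2,102 = £420.40. Patient pays £420.40; OOP now £1,222.60.
Bill 4, £5,550: deductible already satisfied, so patient's share is 20% × £5,550 = £1,110. Patient owes £1,110 (running OOP £2,332.60).

£1,110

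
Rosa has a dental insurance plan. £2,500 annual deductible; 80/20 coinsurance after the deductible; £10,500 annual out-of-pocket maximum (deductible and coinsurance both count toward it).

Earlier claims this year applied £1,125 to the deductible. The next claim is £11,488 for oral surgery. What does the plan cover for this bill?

Remaining deductible: £2,500 − £1,125 = £1,375.
That leaves £11,488 − £1,375 = £10,113 for coinsurance.
Coinsurance: £10,113 × 20% = £2,022.60.
So the patient owes £1,375 + £2,022.60 = £3,397.60 before any cap.
Year-to-date out-of-pocket becomes £1,125 + £3,397.60 = £4,522.60, still under the £10,500 maximum, so no cap applies.
The insurer covers the remainder: £11,488 − £3,397.60 = £8,090.40.

£8,090.40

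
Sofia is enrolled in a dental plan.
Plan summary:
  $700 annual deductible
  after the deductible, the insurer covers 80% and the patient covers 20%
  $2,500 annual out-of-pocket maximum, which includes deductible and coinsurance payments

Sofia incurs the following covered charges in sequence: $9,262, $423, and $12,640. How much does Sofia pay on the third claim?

Claim 1 ($9,262): $700 finishes the deductible; $8,562 goes to coinsurance; patient's 20% is $1,712.40. Patient owes $2,412.40 (running OOP $2,412.40).
Claim 2 ($423): deductible met; 20% of $423 = $84.60. Cost to patient: $84.60. OOP to date $2,497.
Claim 3 ($12,640): 20% coinsurance on $12,640 = $2,528. Adding that to $2,497 gives $5,025, past the $2,500 cap; patient pays only $2,500 − $2,497 = $3.

$3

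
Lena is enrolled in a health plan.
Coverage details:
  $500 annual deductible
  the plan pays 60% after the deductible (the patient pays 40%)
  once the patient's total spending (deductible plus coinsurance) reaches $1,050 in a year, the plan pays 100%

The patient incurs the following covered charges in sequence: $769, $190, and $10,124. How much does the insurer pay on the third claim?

Bill 1, $769: $500 to deductible, leaving $269; coinsurance $269 × 40% = $107.60. Patient pays $607.60; OOP now $607.60. Plan pays $769 − $607.60 = $161.40.
Bill 2, $190: deductible met; 40% of $190 = $76. Cost to patient: $76. OOP to date $683.60. Insurer: $190 − $76 = $114.
Bill 3, $10,124: deductible already satisfied, so patient's share is 40% × $10,124 = $4,049.60. That would push OOP to $4,733.20, over the $1,050 cap, so patient pays $1,050 − $683.60 = $366.40. Plan pays $10,124 − $366.40 = $9,757.60.

$9,757.60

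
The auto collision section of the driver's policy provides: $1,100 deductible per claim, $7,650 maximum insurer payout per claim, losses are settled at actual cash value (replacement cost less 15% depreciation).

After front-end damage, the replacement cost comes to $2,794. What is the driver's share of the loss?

Depreciate 15%: the covered value is $2,794 × 0.85 = $2,374.90.
Less the $1,100 deductible: $2,374.90 − $1,100 = $1,274.90.
$1,274.90 ≤ $7,650, so the limit doesn't bind; insurer pays $1,274.90.
Driver's share is the uncovered remainder: $2,794 − $1,274.90 = $1,519.10.

$1,519.10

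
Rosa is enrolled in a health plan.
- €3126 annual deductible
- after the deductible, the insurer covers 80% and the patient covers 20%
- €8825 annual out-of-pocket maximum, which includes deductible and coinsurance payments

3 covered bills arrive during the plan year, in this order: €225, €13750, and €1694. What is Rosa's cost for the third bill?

€338.80

Claim 1 — €225: all of it applies to the deductible. Patient pays €225; OOP now €225.
Claim 2 — €13750: deductible takes €2901, €10849 remains; patient's 20% is €2169.80. Cost to patient: €5070.80. OOP to date €5295.80.
Claim 3 — €1694: 20% coinsurance on €1694 = €338.80. Patient owes €338.80 (running OOP €5634.60).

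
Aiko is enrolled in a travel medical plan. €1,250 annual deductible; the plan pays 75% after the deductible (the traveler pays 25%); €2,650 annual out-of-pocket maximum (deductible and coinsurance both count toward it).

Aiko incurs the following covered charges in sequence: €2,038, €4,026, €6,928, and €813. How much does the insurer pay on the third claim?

€6,731.50

Claim 1 (€2,038): deductible takes €1,250, €788 remains; coinsurance €788 × 25% = €197. Cost to traveler: €1,447. OOP to date €1,447. Insurer: €2,038 − €1,447 = €591.
Claim 2 (€4,026): 25% coinsurance on €4,026 = €1,006.50. Traveler owes €1,006.50 (running OOP €2,453.50). Plan pays €4,026 − €1,006.50 = €3,019.50.
Claim 3 (€6,928): 25% coinsurance on €6,928 = €1,732. Adding that to €2,453.50 gives €4,185.50, past the €2,650 cap; traveler pays only €2,650 − €2,453.50 = €196.50. Insurer: €6,928 − €196.50 = €6,731.50.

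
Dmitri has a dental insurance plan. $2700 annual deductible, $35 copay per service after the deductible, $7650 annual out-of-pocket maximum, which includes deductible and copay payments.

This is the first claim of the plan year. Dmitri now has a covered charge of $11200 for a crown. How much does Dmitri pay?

Deductible not yet touched, so the first $2700 of the bill goes to the deductible.
That leaves $11200 − $2700 = $8500 for the copay.
Copay on this service: $35.
That puts the patient's cost at $2700 + $35 = $2735 before any cap.
Year-to-date out-of-pocket becomes $0 + $2735 = $2735, still under the $7650 maximum, so no cap applies.

$2735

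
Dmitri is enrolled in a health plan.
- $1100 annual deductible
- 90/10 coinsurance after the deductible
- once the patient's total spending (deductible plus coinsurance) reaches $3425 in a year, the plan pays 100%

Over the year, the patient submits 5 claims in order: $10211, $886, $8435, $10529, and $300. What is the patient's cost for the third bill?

$843.50

Claim 1 ($10211): deductible takes $1100, $9111 remains; 10% of $9111 = $911.10. Patient owes $2011.10 (running OOP $2011.10).
Claim 2 ($886): 10% coinsurance on $886 = $88.60. Patient pays $88.60; OOP now $2099.70.
Claim 3 ($8435): 10% coinsurance on $8435 = $843.50. Cost to patient: $843.50. OOP to date $2943.20.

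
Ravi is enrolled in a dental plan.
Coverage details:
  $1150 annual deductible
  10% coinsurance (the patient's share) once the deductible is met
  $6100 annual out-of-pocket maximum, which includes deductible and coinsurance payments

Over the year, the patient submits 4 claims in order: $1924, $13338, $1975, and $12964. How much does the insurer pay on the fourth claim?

#1 ($1924): deductible takes $1150, $774 remains; coinsurance $774 × 10% = $77.40. Cost to patient: $1227.40. OOP to date $1227.40. Insurer: $1924 − $1227.40 = $696.60.
#2 ($13338): deductible already satisfied, so patient's share is 10% × $13338 = $1333.80. Patient owes $1333.80 (running OOP $2561.20). Plan pays $13338 − $1333.80 = $12004.20.
#3 ($1975): 10% coinsurance on $1975 = $197.50. Patient owes $197.50 (running OOP $2758.70). Insurer: $1975 − $197.50 = $1777.50.
#4 ($12964): deductible already satisfied, so patient's share is 10% × $12964 = $1296.40. Patient owes $1296.40 (running OOP $4055.10). Plan pays $12964 − $1296.40 = $11667.60.

$11667.60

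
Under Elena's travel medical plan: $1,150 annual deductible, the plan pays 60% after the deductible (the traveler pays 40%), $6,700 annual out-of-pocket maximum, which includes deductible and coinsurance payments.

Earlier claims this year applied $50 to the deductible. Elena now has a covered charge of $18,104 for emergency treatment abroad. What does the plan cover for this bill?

$11,454

Remaining deductible: $1,150 − $50 = $1,100.
The remaining $17,004 (= $18,104 − $1,100) moves to coinsurance.
Traveler's 40% share of $17,004 is $6,801.60.
So the traveler owes $1,100 + $6,801.60 = $7,901.60 before any cap.
Adding $7,901.60 to the $50 already spent would give $7,951.60, which exceeds the $6,700 cap; the traveler pays just $6,700 − $50 = $6,650.
Insurer pays the balance: $18,104 − $6,650 = $11,454.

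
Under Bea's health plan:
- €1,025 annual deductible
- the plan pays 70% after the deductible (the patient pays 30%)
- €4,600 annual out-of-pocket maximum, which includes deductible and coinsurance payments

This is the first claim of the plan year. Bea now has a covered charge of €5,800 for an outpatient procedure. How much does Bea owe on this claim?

€2,457.50

Nothing has been paid toward the €1,025 deductible, so the first €1,025 of this charge is applied there.
That leaves €5,800 − €1,025 = €4,775 for coinsurance.
30% of €4,775 = €1,432.50 falls to the patient.
So the patient owes €1,025 + €1,432.50 = €2,457.50 before any cap.
Total out-of-pocket so far would be €0 + €2,457.50 = €2,457.50, below the €4,600 cap — no reduction.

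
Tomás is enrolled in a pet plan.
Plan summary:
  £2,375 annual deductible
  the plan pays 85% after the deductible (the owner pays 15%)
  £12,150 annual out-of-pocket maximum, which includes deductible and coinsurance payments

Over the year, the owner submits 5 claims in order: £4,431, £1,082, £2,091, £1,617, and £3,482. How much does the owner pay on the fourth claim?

Claim 1 (£4,431): deductible takes £2,375, £2,056 remains; coinsurance £2,056 × 15% = £308.40. Owner pays £2,683.40; OOP now £2,683.40.
Claim 2 (£1,082): deductible met; 15% of £1,082 = £162.30. Cost to owner: £162.30. OOP to date £2,845.70.
Claim 3 (£2,091): deductible met; 15% of £2,091 = £313.65. Cost to owner: £313.65. OOP to date £3,159.35.
Claim 4 (£1,617): 15% coinsurance on £1,617 = £242.55. Owner owes £242.55 (running OOP £3,401.90).

£242.55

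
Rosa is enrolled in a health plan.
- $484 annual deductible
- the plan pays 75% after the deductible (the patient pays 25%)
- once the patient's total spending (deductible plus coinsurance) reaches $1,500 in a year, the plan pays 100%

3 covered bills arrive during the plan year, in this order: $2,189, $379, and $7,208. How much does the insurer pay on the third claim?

$6,713

Claim 1 — $2,189: $484 to deductible, leaving $1,705; coinsurance $1,705 × 25% = $426.25. Patient pays $910.25; OOP now $910.25. Plan pays $2,189 − $910.25 = $1,278.75.
Claim 2 — $379: 25% coinsurance on $379 = $94.75. Patient pays $94.75; OOP now $1,005. Plan pays $379 − $94.75 = $284.25.
Claim 3 — $7,208: 25% coinsurance on $7,208 = $1,802. Adding that to $1,005 gives $2,807, past the $1,500 cap; patient pays only $1,500 − $1,005 = $495. Insurer: $7,208 − $495 = $6,713.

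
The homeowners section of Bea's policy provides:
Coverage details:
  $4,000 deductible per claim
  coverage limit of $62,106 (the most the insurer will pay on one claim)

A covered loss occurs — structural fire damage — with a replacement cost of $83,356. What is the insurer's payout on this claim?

$62,106

Subtract the deductible: $83,356 − $4,000 = $79,356.
Since $79,356 > $62,106, the payout is capped at $62,106.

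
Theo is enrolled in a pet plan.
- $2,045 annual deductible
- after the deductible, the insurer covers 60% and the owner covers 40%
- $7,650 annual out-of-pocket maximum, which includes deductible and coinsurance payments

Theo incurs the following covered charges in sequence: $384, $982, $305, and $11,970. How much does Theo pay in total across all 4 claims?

Claim 1 ($384): fully absorbed by the deductible. Owner owes $384 (running OOP $384).
Claim 2 ($982): entire amount goes to the deductible. Owner owes $982 (running OOP $1,366).
Claim 3 ($305): entire amount goes to the deductible. Owner pays $305; OOP now $1,671.
Claim 4 ($11,970): deductible takes $374, $11,596 remains; 40% of $11,596 = $4,638.40. Owner pays $5,012.40; OOP now $6,683.40.
Summing the owner's payments: $384 + $982 + $305 + $5,012.40 = $6,683.40.

$6,683.40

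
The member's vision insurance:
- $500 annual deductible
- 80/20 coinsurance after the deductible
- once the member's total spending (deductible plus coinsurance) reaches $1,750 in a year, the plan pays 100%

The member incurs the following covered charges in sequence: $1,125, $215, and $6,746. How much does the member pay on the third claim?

$1,082

Claim 1 ($1,125): $500 finishes the deductible; $625 goes to coinsurance; member's 20% is $125. Member owes $625 (running OOP $625).
Claim 2 ($215): deductible met; 20% of $215 = $43. Member pays $43; OOP now $668.
Claim 3 ($6,746): deductible already satisfied, so member's share is 20% × $6,746 = $1,349.20. Adding that to $668 gives $2,017.20, past the $1,750 cap; member pays only $1,750 − $668 = $1,082.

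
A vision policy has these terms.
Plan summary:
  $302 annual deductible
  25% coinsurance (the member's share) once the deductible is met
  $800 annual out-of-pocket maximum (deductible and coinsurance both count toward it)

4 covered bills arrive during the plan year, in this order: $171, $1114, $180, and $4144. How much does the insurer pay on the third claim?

Claim 1 — $171: fully absorbed by the deductible. Cost to member: $171. OOP to date $171. Insurer: $171 − $171 = $0.
Claim 2 — $1114: $131 finishes the deductible; $983 goes to coinsurance; coinsurance $983 × 25% = $245.75. Member pays $376.75; OOP now $547.75. Insurer: $1114 − $376.75 = $737.25.
Claim 3 — $180: deductible already satisfied, so member's share is 25% × $180 = $45. Member pays $45; OOP now $592.75. Plan pays $180 − $45 = $135.

$135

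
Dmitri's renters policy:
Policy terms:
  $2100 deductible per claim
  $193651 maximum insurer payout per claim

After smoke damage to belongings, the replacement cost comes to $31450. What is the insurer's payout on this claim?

After the deductible, $31450 − $2100 = $29350 remains.
$29350 ≤ $193651, so the limit doesn't bind; insurer pays $29350.

$29350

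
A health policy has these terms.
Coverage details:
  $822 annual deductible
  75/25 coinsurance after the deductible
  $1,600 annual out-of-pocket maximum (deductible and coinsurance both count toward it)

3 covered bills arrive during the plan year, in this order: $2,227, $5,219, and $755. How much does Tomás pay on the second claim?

Claim 1 ($2,227): $822 to deductible, leaving $1,405; patient's 25% is $351.25. Patient owes $1,173.25 (running OOP $1,173.25).
Claim 2 ($5,219): 25% coinsurance on $5,219 = $1,304.75. OOP would hit $2,478 > $1,600, so the cap limits the patient to $1,600 − $1,173.25 = $426.75.

$426.75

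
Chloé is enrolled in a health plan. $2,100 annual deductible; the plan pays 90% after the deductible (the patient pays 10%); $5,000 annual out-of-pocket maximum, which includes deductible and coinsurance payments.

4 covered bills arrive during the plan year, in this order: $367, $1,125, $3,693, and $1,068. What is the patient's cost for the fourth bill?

$106.80

Claim 1 — $367: fully absorbed by the deductible. Cost to patient: $367. OOP to date $367.
Claim 2 — $1,125: all of it applies to the deductible. Patient owes $1,125 (running OOP $1,492).
Claim 3 — $3,693: $608 finishes the deductible; $3,085 goes to coinsurance; patient's 10% is $308.50. Patient owes $916.50 (running OOP $2,408.50).
Claim 4 — $1,068: 10% coinsurance on $1,068 = $106.80. Cost to patient: $106.80. OOP to date $2,515.30.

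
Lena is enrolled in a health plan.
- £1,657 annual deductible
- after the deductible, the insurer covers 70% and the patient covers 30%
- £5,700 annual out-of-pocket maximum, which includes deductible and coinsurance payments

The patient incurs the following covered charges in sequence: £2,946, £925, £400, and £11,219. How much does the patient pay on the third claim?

£120

Claim 1 — £2,946: deductible takes £1,657, £1,289 remains; patient's 30% is £386.70. Cost to patient: £2,043.70. OOP to date £2,043.70.
Claim 2 — £925: 30% coinsurance on £925 = £277.50. Patient owes £277.50 (running OOP £2,321.20).
Claim 3 — £400: deductible already satisfied, so patient's share is 30% × £400 = £120. Patient pays £120; OOP now £2,441.20.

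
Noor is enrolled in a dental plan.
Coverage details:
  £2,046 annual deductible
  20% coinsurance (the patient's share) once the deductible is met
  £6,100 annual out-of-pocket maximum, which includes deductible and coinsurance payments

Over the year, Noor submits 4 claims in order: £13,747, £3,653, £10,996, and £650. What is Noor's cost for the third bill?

#1 (£13,747): £2,046 to deductible, leaving £11,701; 20% of £11,701 = £2,340.20. Cost to patient: £4,386.20. OOP to date £4,386.20.
#2 (£3,653): deductible already satisfied, so patient's share is 20% × £3,653 = £730.60. Patient pays £730.60; OOP now £5,116.80.
#3 (£10,996): 20% coinsurance on £10,996 = £2,199.20. That would push OOP to £7,316, over the £6,100 cap, so patient pays £6,100 − £5,116.80 = £983.20.

£983.20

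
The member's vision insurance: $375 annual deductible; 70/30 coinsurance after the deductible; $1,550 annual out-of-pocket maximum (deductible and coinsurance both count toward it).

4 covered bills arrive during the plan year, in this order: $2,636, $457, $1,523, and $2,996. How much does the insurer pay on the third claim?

$1,163.40

Bill 1, $2,636: $375 finishes the deductible; $2,261 goes to coinsurance; member's 30% is $678.30. Member owes $1,053.30 (running OOP $1,053.30). Plan pays $2,636 − $1,053.30 = $1,582.70.
Bill 2, $457: deductible already satisfied, so member's share is 30% × $457 = $137.10. Member pays $137.10; OOP now $1,190.40. Insurer: $457 − $137.10 = $319.90.
Bill 3, $1,523: deductible already satisfied, so member's share is 30% × $1,523 = $456.90. Adding that to $1,190.40 gives $1,647.30, past the $1,550 cap; member pays only $1,550 − $1,190.40 = $359.60. Plan pays $1,523 − $359.60 = $1,163.40.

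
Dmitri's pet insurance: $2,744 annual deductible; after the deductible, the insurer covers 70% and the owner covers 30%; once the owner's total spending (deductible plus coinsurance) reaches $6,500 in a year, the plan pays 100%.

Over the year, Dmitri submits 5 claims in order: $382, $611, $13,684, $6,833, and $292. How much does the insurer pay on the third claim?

Claim 1 — $382: fully absorbed by the deductible. Owner pays $382; OOP now $382. Insurer: $382 − $382 = $0.
Claim 2 — $611: all of it applies to the deductible. Owner owes $611 (running OOP $993). Plan pays $611 − $611 = $0.
Claim 3 — $13,684: deductible takes $1,751, $11,933 remains; 30% of $11,933 = $3,579.90. Cost to owner: $5,330.90. OOP to date $6,323.90. Plan pays $13,684 − $5,330.90 = $8,353.10.

$8,353.10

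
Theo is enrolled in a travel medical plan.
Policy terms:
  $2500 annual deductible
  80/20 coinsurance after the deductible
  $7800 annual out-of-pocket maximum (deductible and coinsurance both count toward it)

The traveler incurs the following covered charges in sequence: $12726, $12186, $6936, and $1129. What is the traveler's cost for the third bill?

$817.60

Bill 1, $12726: deductible takes $2500, $10226 remains; 20% of $10226 = $2045.20. Traveler owes $4545.20 (running OOP $4545.20).
Bill 2, $12186: deductible met; 20% of $12186 = $2437.20. Traveler pays $2437.20; OOP now $6982.40.
Bill 3, $6936: deductible already satisfied, so traveler's share is 20% × $6936 = $1387.20. That would push OOP to $8369.60, over the $7800 cap, so traveler pays $7800 − $6982.40 = $817.60.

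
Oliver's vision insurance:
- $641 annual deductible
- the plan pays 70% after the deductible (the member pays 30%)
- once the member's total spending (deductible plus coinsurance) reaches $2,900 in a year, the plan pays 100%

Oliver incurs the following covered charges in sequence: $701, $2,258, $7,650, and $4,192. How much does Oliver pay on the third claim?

$1,563.60

#1 ($701): $641 finishes the deductible; $60 goes to coinsurance; 30% of $60 = $18. Member pays $659; OOP now $659.
#2 ($2,258): 30% coinsurance on $2,258 = $677.40. Member pays $677.40; OOP now $1,336.40.
#3 ($7,650): deductible met; 30% of $7,650 = $2,295. That would push OOP to $3,631.40, over the $2,900 cap, so member pays $2,900 − $1,336.40 = $1,563.60.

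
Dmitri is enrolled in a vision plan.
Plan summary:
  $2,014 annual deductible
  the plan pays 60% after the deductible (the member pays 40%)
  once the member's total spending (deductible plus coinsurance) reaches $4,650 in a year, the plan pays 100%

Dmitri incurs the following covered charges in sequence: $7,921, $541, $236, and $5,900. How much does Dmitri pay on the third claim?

$56.80

Bill 1, $7,921: deductible takes $2,014, $5,907 remains; 40% of $5,907 = $2,362.80. Cost to member: $4,376.80. OOP to date $4,376.80.
Bill 2, $541: 40% coinsurance on $541 = $216.40. Member pays $216.40; OOP now $4,593.20.
Bill 3, $236: 40% coinsurance on $236 = $94.40. OOP would hit $4,687.60 > $4,650, so the cap limits the member to $4,650 − $4,593.20 = $56.80.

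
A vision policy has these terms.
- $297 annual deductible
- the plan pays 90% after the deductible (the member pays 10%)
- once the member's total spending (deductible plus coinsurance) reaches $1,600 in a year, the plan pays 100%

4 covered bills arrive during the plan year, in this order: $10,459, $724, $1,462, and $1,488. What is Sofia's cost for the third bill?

Bill 1, $10,459: $297 finishes the deductible; $10,162 goes to coinsurance; member's 10% is $1,016.20. Member owes $1,313.20 (running OOP $1,313.20).
Bill 2, $724: deductible met; 10% of $724 = $72.40. Member pays $72.40; OOP now $1,385.60.
Bill 3, $1,462: deductible already satisfied, so member's share is 10% × $1,462 = $146.20. Member pays $146.20; OOP now $1,531.80.

$146.20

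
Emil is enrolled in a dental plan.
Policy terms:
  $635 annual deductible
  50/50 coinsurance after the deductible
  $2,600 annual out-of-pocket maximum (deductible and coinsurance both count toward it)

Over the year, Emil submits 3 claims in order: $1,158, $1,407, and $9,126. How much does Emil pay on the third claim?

Bill 1, $1,158: deductible takes $635, $523 remains; coinsurance $523 × 50% = $261.50. Cost to patient: $896.50. OOP to date $896.50.
Bill 2, $1,407: 50% coinsurance on $1,407 = $703.50. Cost to patient: $703.50. OOP to date $1,600.
Bill 3, $9,126: deductible met; 50% of $9,126 = $4,563. That would push OOP to $6,163, over the $2,600 cap, so patient pays $2,600 − $1,600 = $1,000.

$1,000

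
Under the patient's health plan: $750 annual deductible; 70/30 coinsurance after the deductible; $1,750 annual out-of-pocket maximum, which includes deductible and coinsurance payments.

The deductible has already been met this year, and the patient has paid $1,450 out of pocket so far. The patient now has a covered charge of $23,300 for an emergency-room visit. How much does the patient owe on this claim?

With the deductible met, the entire $23,300 is subject to coinsurance.
30% of $23,300 = $6,990 falls to the patient.
Adding $6,990 to the $1,450 already spent would give $8,440, which exceeds the $1,750 cap; the patient pays just $1,750 − $1,450 = $300.

$300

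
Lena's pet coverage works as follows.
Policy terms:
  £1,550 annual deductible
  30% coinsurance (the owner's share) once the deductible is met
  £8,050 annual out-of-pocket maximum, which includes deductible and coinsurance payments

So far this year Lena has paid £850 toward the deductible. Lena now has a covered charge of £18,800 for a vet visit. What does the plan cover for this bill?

Remaining deductible: £1,550 − £850 = £700.
That leaves £18,800 − £700 = £18,100 for coinsurance.
Owner's 30% share of £18,100 is £5,430.
So the owner owes £700 + £5,430 = £6,130 before any cap.
Year-to-date out-of-pocket becomes £850 + £6,130 = £6,980, still under the £8,050 maximum, so no cap applies.
Insurer pays the balance: £18,800 − £6,130 = £12,670.

£12,670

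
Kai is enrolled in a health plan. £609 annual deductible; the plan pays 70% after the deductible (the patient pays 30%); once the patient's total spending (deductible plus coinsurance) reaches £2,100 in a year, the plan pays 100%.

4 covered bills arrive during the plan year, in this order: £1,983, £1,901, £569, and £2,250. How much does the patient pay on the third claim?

£170.70

Claim 1 — £1,983: £609 to deductible, leaving £1,374; 30% of £1,374 = £412.20. Cost to patient: £1,021.20. OOP to date £1,021.20.
Claim 2 — £1,901: 30% coinsurance on £1,901 = £570.30. Patient owes £570.30 (running OOP £1,591.50).
Claim 3 — £569: 30% coinsurance on £569 = £170.70. Patient pays £170.70; OOP now £1,762.20.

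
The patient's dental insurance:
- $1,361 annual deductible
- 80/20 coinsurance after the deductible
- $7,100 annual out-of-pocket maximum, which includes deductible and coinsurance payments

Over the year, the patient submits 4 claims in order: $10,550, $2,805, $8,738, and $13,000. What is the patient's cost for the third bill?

Claim 1 — $10,550: deductible takes $1,361, $9,189 remains; 20% of $9,189 = $1,837.80. Cost to patient: $3,198.80. OOP to date $3,198.80.
Claim 2 — $2,805: deductible met; 20% of $2,805 = $561. Patient owes $561 (running OOP $3,759.80).
Claim 3 — $8,738: 20% coinsurance on $8,738 = $1,747.60. Cost to patient: $1,747.60. OOP to date $5,507.40.

$1,747.60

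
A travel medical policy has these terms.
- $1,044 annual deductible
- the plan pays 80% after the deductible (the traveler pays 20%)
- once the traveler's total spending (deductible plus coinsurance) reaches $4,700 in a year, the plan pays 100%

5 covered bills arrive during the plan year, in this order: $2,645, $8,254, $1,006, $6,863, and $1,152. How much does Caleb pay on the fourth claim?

Claim 1 ($2,645): $1,044 finishes the deductible; $1,601 goes to coinsurance; coinsurance $1,601 × 20% = $320.20. Traveler owes $1,364.20 (running OOP $1,364.20).
Claim 2 ($8,254): deductible already satisfied, so traveler's share is 20% × $8,254 = $1,650.80. Cost to traveler: $1,650.80. OOP to date $3,015.
Claim 3 ($1,006): 20% coinsurance on $1,006 = $201.20. Traveler owes $201.20 (running OOP $3,216.20).
Claim 4 ($6,863): deductible met; 20% of $6,863 = $1,372.60. Cost to traveler: $1,372.60. OOP to date $4,588.80.

$1,372.60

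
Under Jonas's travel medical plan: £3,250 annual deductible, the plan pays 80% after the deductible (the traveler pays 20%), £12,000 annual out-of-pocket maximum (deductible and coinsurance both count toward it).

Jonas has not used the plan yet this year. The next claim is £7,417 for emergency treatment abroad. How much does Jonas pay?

£4,083.40

Nothing has been paid toward the £3,250 deductible, so the first £3,250 of this charge is applied there.
The remaining £4,167 (= £7,417 − £3,250) moves to coinsurance.
Traveler's 20% share of £4,167 is £833.40.
Traveler responsibility before any cap: £3,250 + £833.40 = £4,083.40.
Total out-of-pocket so far would be £0 + £4,083.40 = £4,083.40, below the £12,000 cap — no reduction.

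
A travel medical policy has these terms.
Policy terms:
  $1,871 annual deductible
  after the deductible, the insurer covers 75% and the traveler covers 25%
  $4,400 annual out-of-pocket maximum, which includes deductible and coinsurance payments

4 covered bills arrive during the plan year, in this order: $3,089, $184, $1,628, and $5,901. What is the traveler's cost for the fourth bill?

Claim 1 — $3,089: $1,871 to deductible, leaving $1,218; traveler's 25% is $304.50. Traveler owes $2,175.50 (running OOP $2,175.50).
Claim 2 — $184: deductible already satisfied, so traveler's share is 25% × $184 = $46. Cost to traveler: $46. OOP to date $2,221.50.
Claim 3 — $1,628: deductible already satisfied, so traveler's share is 25% × $1,628 = $407. Cost to traveler: $407. OOP to date $2,628.50.
Claim 4 — $5,901: 25% coinsurance on $5,901 = $1,475.25. Traveler owes $1,475.25 (running OOP $4,103.75).

$1,475.25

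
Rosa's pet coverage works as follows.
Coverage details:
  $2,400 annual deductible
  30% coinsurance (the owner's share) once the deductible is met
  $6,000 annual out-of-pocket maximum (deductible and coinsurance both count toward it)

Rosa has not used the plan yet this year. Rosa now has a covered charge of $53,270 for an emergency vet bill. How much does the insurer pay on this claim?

The full $2,400 deductible is still open; $2,400 of this bill applies to it.
After the $2,400 deductible portion, $53,270 − $2,400 = $50,870 is subject to coinsurance.
Coinsurance: $50,870 × 30% = $15,261.
Owner responsibility before any cap: $2,400 + $15,261 = $17,661.
That would bring total out-of-pocket to $17,661, past the $6,000 cap. The owner is capped at $6,000 − $0 = $6,000 on this claim.
Insurer pays the balance: $53,270 − $6,000 = $47,270.

$47,270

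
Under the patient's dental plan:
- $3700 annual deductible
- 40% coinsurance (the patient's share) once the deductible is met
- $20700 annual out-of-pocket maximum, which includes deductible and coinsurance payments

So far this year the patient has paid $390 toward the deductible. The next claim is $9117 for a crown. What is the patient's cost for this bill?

Remaining deductible: $3700 − $390 = $3310.
After the $3310 deductible portion, $9117 − $3310 = $5807 is subject to coinsurance.
Patient's 40% share of $5807 is $2322.80.
That puts the patient's cost at $3310 + $2322.80 = $5632.80 before any cap.
Total out-of-pocket so far would be $390 + $5632.80 = $6022.80, below the $20700 cap — no reduction.

$5632.80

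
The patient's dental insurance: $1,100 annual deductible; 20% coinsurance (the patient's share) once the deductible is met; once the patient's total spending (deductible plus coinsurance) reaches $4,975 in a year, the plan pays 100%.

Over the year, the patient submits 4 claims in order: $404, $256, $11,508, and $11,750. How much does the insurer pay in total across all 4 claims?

$18,943

#1 ($404): entire amount goes to the deductible. Patient pays $404; OOP now $404. Plan pays $404 − $404 = $0.
#2 ($256): all of it applies to the deductible. Patient pays $256; OOP now $660. Plan pays $256 − $256 = $0.
#3 ($11,508): deductible takes $440, $11,068 remains; coinsurance $11,068 × 20% = $2,213.60. Cost to patient: $2,653.60. OOP to date $3,313.60. Insurer: $11,508 − $2,653.60 = $8,854.40.
#4 ($11,750): deductible already satisfied, so patient's share is 20% × $11,750 = $2,350. That would push OOP to $5,663.60, over the $4,975 cap, so patient pays $4,975 − $3,313.60 = $1,661.40. Insurer: $11,750 − $1,661.40 = $10,088.60.
Insurer total = bills − patient's total = $23,918 − $4,975 = $18,943.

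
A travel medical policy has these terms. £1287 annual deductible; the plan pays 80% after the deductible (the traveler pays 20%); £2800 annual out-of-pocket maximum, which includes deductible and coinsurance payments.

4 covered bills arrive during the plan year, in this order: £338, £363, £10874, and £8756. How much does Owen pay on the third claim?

Claim 1 — £338: all of it applies to the deductible. Traveler pays £338; OOP now £338.
Claim 2 — £363: fully absorbed by the deductible. Cost to traveler: £363. OOP to date £701.
Claim 3 — £10874: £586 finishes the deductible; £10288 goes to coinsurance; coinsurance £10288 × 20% = £2057.60. Deductible plus coinsurance: £586 + £2057.60 = £2643.60. That would push OOP to £3344.60, over the £2800 cap, so traveler pays £2800 − £701 = £2099.

£2099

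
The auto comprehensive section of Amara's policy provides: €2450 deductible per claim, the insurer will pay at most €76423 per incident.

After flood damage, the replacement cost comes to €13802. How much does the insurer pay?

€11352

Subtract the deductible: €13802 − €2450 = €11352.
€11352 is within the €76423 limit, so the insurer pays €11352.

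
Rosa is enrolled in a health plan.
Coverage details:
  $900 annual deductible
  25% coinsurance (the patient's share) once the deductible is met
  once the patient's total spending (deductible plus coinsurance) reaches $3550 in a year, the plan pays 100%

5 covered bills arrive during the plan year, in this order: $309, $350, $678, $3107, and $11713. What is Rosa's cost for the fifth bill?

$1764

Claim 1 — $309: fully absorbed by the deductible. Patient pays $309; OOP now $309.
Claim 2 — $350: entire amount goes to the deductible. Patient owes $350 (running OOP $659).
Claim 3 — $678: $241 to deductible, leaving $437; patient's 25% is $109.25. Patient pays $350.25; OOP now $1009.25.
Claim 4 — $3107: 25% coinsurance on $3107 = $776.75. Patient pays $776.75; OOP now $1786.
Claim 5 — $11713: 25% coinsurance on $11713 = $2928.25. Adding that to $1786 gives $4714.25, past the $3550 cap; patient pays only $3550 − $1786 = $1764.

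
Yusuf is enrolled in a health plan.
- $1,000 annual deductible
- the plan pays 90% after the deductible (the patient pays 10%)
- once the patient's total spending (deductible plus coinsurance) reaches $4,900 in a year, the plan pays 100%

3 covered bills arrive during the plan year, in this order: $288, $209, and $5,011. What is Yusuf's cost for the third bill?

Claim 1 — $288: all of it applies to the deductible. Patient owes $288 (running OOP $288).
Claim 2 — $209: all of it applies to the deductible. Patient pays $209; OOP now $497.
Claim 3 — $5,011: $503 to deductible, leaving $4,508; patient's 10% is $450.80. Patient pays $953.80; OOP now $1,450.80.

$953.80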